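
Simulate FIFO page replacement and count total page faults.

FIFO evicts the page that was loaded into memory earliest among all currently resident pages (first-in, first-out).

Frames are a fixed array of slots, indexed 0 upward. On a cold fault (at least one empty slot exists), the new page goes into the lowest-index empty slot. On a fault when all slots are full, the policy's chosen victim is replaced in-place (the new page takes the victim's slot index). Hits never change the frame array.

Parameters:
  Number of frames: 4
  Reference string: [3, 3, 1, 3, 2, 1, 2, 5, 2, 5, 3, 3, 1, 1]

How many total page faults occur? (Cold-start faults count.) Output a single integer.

Step 0: ref 3 → FAULT, frames=[3,-,-,-]
Step 1: ref 3 → HIT, frames=[3,-,-,-]
Step 2: ref 1 → FAULT, frames=[3,1,-,-]
Step 3: ref 3 → HIT, frames=[3,1,-,-]
Step 4: ref 2 → FAULT, frames=[3,1,2,-]
Step 5: ref 1 → HIT, frames=[3,1,2,-]
Step 6: ref 2 → HIT, frames=[3,1,2,-]
Step 7: ref 5 → FAULT, frames=[3,1,2,5]
Step 8: ref 2 → HIT, frames=[3,1,2,5]
Step 9: ref 5 → HIT, frames=[3,1,2,5]
Step 10: ref 3 → HIT, frames=[3,1,2,5]
Step 11: ref 3 → HIT, frames=[3,1,2,5]
Step 12: ref 1 → HIT, frames=[3,1,2,5]
Step 13: ref 1 → HIT, frames=[3,1,2,5]
Total faults: 4

Answer: 4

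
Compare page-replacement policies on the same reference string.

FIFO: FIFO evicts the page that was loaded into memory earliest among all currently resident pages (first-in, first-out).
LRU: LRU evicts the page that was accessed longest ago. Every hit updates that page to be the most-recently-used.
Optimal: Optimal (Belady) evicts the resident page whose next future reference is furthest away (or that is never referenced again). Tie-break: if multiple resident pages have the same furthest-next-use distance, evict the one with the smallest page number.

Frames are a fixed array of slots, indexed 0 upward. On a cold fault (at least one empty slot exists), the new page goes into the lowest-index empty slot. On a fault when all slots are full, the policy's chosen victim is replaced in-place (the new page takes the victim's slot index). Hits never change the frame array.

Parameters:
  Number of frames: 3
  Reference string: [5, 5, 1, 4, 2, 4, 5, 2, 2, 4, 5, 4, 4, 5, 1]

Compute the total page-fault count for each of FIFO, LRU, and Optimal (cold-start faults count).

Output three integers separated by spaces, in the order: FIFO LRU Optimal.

Answer: 6 6 5

Derivation:
--- FIFO ---
  step 0: ref 5 -> FAULT, frames=[5,-,-] (faults so far: 1)
  step 1: ref 5 -> HIT, frames=[5,-,-] (faults so far: 1)
  step 2: ref 1 -> FAULT, frames=[5,1,-] (faults so far: 2)
  step 3: ref 4 -> FAULT, frames=[5,1,4] (faults so far: 3)
  step 4: ref 2 -> FAULT, evict 5, frames=[2,1,4] (faults so far: 4)
  step 5: ref 4 -> HIT, frames=[2,1,4] (faults so far: 4)
  step 6: ref 5 -> FAULT, evict 1, frames=[2,5,4] (faults so far: 5)
  step 7: ref 2 -> HIT, frames=[2,5,4] (faults so far: 5)
  step 8: ref 2 -> HIT, frames=[2,5,4] (faults so far: 5)
  step 9: ref 4 -> HIT, frames=[2,5,4] (faults so far: 5)
  step 10: ref 5 -> HIT, frames=[2,5,4] (faults so far: 5)
  step 11: ref 4 -> HIT, frames=[2,5,4] (faults so far: 5)
  step 12: ref 4 -> HIT, frames=[2,5,4] (faults so far: 5)
  step 13: ref 5 -> HIT, frames=[2,5,4] (faults so far: 5)
  step 14: ref 1 -> FAULT, evict 4, frames=[2,5,1] (faults so far: 6)
  FIFO total faults: 6
--- LRU ---
  step 0: ref 5 -> FAULT, frames=[5,-,-] (faults so far: 1)
  step 1: ref 5 -> HIT, frames=[5,-,-] (faults so far: 1)
  step 2: ref 1 -> FAULT, frames=[5,1,-] (faults so far: 2)
  step 3: ref 4 -> FAULT, frames=[5,1,4] (faults so far: 3)
  step 4: ref 2 -> FAULT, evict 5, frames=[2,1,4] (faults so far: 4)
  step 5: ref 4 -> HIT, frames=[2,1,4] (faults so far: 4)
  step 6: ref 5 -> FAULT, evict 1, frames=[2,5,4] (faults so far: 5)
  step 7: ref 2 -> HIT, frames=[2,5,4] (faults so far: 5)
  step 8: ref 2 -> HIT, frames=[2,5,4] (faults so far: 5)
  step 9: ref 4 -> HIT, frames=[2,5,4] (faults so far: 5)
  step 10: ref 5 -> HIT, frames=[2,5,4] (faults so far: 5)
  step 11: ref 4 -> HIT, frames=[2,5,4] (faults so far: 5)
  step 12: ref 4 -> HIT, frames=[2,5,4] (faults so far: 5)
  step 13: ref 5 -> HIT, frames=[2,5,4] (faults so far: 5)
  step 14: ref 1 -> FAULT, evict 2, frames=[1,5,4] (faults so far: 6)
  LRU total faults: 6
--- Optimal ---
  step 0: ref 5 -> FAULT, frames=[5,-,-] (faults so far: 1)
  step 1: ref 5 -> HIT, frames=[5,-,-] (faults so far: 1)
  step 2: ref 1 -> FAULT, frames=[5,1,-] (faults so far: 2)
  step 3: ref 4 -> FAULT, frames=[5,1,4] (faults so far: 3)
  step 4: ref 2 -> FAULT, evict 1, frames=[5,2,4] (faults so far: 4)
  step 5: ref 4 -> HIT, frames=[5,2,4] (faults so far: 4)
  step 6: ref 5 -> HIT, frames=[5,2,4] (faults so far: 4)
  step 7: ref 2 -> HIT, frames=[5,2,4] (faults so far: 4)
  step 8: ref 2 -> HIT, frames=[5,2,4] (faults so far: 4)
  step 9: ref 4 -> HIT, frames=[5,2,4] (faults so far: 4)
  step 10: ref 5 -> HIT, frames=[5,2,4] (faults so far: 4)
  step 11: ref 4 -> HIT, frames=[5,2,4] (faults so far: 4)
  step 12: ref 4 -> HIT, frames=[5,2,4] (faults so far: 4)
  step 13: ref 5 -> HIT, frames=[5,2,4] (faults so far: 4)
  step 14: ref 1 -> FAULT, evict 2, frames=[5,1,4] (faults so far: 5)
  Optimal total faults: 5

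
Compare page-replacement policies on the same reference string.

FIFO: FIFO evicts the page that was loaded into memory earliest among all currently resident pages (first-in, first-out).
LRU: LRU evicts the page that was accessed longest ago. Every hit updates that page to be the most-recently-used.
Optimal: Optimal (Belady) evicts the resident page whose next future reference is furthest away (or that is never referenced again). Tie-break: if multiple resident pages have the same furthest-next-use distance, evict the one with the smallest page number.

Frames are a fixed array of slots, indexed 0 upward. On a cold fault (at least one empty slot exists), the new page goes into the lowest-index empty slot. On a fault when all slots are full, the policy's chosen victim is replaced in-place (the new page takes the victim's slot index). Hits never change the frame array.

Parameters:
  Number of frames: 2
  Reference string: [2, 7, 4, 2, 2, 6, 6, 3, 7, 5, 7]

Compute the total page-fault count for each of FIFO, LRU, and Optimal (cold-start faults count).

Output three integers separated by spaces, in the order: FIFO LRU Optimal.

--- FIFO ---
  step 0: ref 2 -> FAULT, frames=[2,-] (faults so far: 1)
  step 1: ref 7 -> FAULT, frames=[2,7] (faults so far: 2)
  step 2: ref 4 -> FAULT, evict 2, frames=[4,7] (faults so far: 3)
  step 3: ref 2 -> FAULT, evict 7, frames=[4,2] (faults so far: 4)
  step 4: ref 2 -> HIT, frames=[4,2] (faults so far: 4)
  step 5: ref 6 -> FAULT, evict 4, frames=[6,2] (faults so far: 5)
  step 6: ref 6 -> HIT, frames=[6,2] (faults so far: 5)
  step 7: ref 3 -> FAULT, evict 2, frames=[6,3] (faults so far: 6)
  step 8: ref 7 -> FAULT, evict 6, frames=[7,3] (faults so far: 7)
  step 9: ref 5 -> FAULT, evict 3, frames=[7,5] (faults so far: 8)
  step 10: ref 7 -> HIT, frames=[7,5] (faults so far: 8)
  FIFO total faults: 8
--- LRU ---
  step 0: ref 2 -> FAULT, frames=[2,-] (faults so far: 1)
  step 1: ref 7 -> FAULT, frames=[2,7] (faults so far: 2)
  step 2: ref 4 -> FAULT, evict 2, frames=[4,7] (faults so far: 3)
  step 3: ref 2 -> FAULT, evict 7, frames=[4,2] (faults so far: 4)
  step 4: ref 2 -> HIT, frames=[4,2] (faults so far: 4)
  step 5: ref 6 -> FAULT, evict 4, frames=[6,2] (faults so far: 5)
  step 6: ref 6 -> HIT, frames=[6,2] (faults so far: 5)
  step 7: ref 3 -> FAULT, evict 2, frames=[6,3] (faults so far: 6)
  step 8: ref 7 -> FAULT, evict 6, frames=[7,3] (faults so far: 7)
  step 9: ref 5 -> FAULT, evict 3, frames=[7,5] (faults so far: 8)
  step 10: ref 7 -> HIT, frames=[7,5] (faults so far: 8)
  LRU total faults: 8
--- Optimal ---
  step 0: ref 2 -> FAULT, frames=[2,-] (faults so far: 1)
  step 1: ref 7 -> FAULT, frames=[2,7] (faults so far: 2)
  step 2: ref 4 -> FAULT, evict 7, frames=[2,4] (faults so far: 3)
  step 3: ref 2 -> HIT, frames=[2,4] (faults so far: 3)
  step 4: ref 2 -> HIT, frames=[2,4] (faults so far: 3)
  step 5: ref 6 -> FAULT, evict 2, frames=[6,4] (faults so far: 4)
  step 6: ref 6 -> HIT, frames=[6,4] (faults so far: 4)
  step 7: ref 3 -> FAULT, evict 4, frames=[6,3] (faults so far: 5)
  step 8: ref 7 -> FAULT, evict 3, frames=[6,7] (faults so far: 6)
  step 9: ref 5 -> FAULT, evict 6, frames=[5,7] (faults so far: 7)
  step 10: ref 7 -> HIT, frames=[5,7] (faults so far: 7)
  Optimal total faults: 7

Answer: 8 8 7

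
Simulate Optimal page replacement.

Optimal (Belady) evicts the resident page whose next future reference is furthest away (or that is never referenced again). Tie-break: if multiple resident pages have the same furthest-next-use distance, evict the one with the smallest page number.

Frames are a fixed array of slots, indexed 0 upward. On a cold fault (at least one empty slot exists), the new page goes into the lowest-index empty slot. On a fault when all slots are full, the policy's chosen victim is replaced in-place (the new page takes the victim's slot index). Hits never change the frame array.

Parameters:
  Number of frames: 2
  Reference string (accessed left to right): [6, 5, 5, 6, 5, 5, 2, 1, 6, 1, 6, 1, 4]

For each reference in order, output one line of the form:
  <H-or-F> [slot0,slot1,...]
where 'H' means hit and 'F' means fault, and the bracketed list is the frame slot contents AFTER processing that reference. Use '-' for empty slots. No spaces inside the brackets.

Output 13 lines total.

F [6,-]
F [6,5]
H [6,5]
H [6,5]
H [6,5]
H [6,5]
F [6,2]
F [6,1]
H [6,1]
H [6,1]
H [6,1]
H [6,1]
F [6,4]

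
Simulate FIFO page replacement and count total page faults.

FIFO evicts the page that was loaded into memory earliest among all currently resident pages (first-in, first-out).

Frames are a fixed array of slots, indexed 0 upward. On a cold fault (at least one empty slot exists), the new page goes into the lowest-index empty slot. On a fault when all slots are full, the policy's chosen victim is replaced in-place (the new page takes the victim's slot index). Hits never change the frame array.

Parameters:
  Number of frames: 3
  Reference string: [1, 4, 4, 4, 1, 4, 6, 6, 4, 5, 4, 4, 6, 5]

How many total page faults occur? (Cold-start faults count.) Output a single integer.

Step 0: ref 1 → FAULT, frames=[1,-,-]
Step 1: ref 4 → FAULT, frames=[1,4,-]
Step 2: ref 4 → HIT, frames=[1,4,-]
Step 3: ref 4 → HIT, frames=[1,4,-]
Step 4: ref 1 → HIT, frames=[1,4,-]
Step 5: ref 4 → HIT, frames=[1,4,-]
Step 6: ref 6 → FAULT, frames=[1,4,6]
Step 7: ref 6 → HIT, frames=[1,4,6]
Step 8: ref 4 → HIT, frames=[1,4,6]
Step 9: ref 5 → FAULT (evict 1), frames=[5,4,6]
Step 10: ref 4 → HIT, frames=[5,4,6]
Step 11: ref 4 → HIT, frames=[5,4,6]
Step 12: ref 6 → HIT, frames=[5,4,6]
Step 13: ref 5 → HIT, frames=[5,4,6]
Total faults: 4

Answer: 4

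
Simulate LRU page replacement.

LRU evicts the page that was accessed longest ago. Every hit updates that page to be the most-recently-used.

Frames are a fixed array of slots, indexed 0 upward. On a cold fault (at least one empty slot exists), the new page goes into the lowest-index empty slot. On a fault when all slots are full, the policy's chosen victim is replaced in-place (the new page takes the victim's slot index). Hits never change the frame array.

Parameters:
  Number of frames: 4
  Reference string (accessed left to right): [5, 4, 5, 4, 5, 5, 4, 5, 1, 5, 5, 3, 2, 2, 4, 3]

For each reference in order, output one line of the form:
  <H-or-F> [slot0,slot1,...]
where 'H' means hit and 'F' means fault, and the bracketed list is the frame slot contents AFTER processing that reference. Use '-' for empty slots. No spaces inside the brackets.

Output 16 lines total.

F [5,-,-,-]
F [5,4,-,-]
H [5,4,-,-]
H [5,4,-,-]
H [5,4,-,-]
H [5,4,-,-]
H [5,4,-,-]
H [5,4,-,-]
F [5,4,1,-]
H [5,4,1,-]
H [5,4,1,-]
F [5,4,1,3]
F [5,2,1,3]
H [5,2,1,3]
F [5,2,4,3]
H [5,2,4,3]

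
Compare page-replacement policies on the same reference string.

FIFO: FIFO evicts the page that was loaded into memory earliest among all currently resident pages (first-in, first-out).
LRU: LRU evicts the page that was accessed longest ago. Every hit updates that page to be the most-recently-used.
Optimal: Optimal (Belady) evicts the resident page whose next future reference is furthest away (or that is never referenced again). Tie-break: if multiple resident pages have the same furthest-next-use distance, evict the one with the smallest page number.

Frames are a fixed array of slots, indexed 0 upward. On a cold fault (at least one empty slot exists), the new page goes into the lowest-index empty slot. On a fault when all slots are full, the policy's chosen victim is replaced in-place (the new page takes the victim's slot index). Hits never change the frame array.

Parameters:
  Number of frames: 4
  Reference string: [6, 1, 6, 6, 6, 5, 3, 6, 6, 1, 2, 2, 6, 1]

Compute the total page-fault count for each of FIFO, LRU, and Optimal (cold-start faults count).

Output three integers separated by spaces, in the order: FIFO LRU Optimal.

--- FIFO ---
  step 0: ref 6 -> FAULT, frames=[6,-,-,-] (faults so far: 1)
  step 1: ref 1 -> FAULT, frames=[6,1,-,-] (faults so far: 2)
  step 2: ref 6 -> HIT, frames=[6,1,-,-] (faults so far: 2)
  step 3: ref 6 -> HIT, frames=[6,1,-,-] (faults so far: 2)
  step 4: ref 6 -> HIT, frames=[6,1,-,-] (faults so far: 2)
  step 5: ref 5 -> FAULT, frames=[6,1,5,-] (faults so far: 3)
  step 6: ref 3 -> FAULT, frames=[6,1,5,3] (faults so far: 4)
  step 7: ref 6 -> HIT, frames=[6,1,5,3] (faults so far: 4)
  step 8: ref 6 -> HIT, frames=[6,1,5,3] (faults so far: 4)
  step 9: ref 1 -> HIT, frames=[6,1,5,3] (faults so far: 4)
  step 10: ref 2 -> FAULT, evict 6, frames=[2,1,5,3] (faults so far: 5)
  step 11: ref 2 -> HIT, frames=[2,1,5,3] (faults so far: 5)
  step 12: ref 6 -> FAULT, evict 1, frames=[2,6,5,3] (faults so far: 6)
  step 13: ref 1 -> FAULT, evict 5, frames=[2,6,1,3] (faults so far: 7)
  FIFO total faults: 7
--- LRU ---
  step 0: ref 6 -> FAULT, frames=[6,-,-,-] (faults so far: 1)
  step 1: ref 1 -> FAULT, frames=[6,1,-,-] (faults so far: 2)
  step 2: ref 6 -> HIT, frames=[6,1,-,-] (faults so far: 2)
  step 3: ref 6 -> HIT, frames=[6,1,-,-] (faults so far: 2)
  step 4: ref 6 -> HIT, frames=[6,1,-,-] (faults so far: 2)
  step 5: ref 5 -> FAULT, frames=[6,1,5,-] (faults so far: 3)
  step 6: ref 3 -> FAULT, frames=[6,1,5,3] (faults so far: 4)
  step 7: ref 6 -> HIT, frames=[6,1,5,3] (faults so far: 4)
  step 8: ref 6 -> HIT, frames=[6,1,5,3] (faults so far: 4)
  step 9: ref 1 -> HIT, frames=[6,1,5,3] (faults so far: 4)
  step 10: ref 2 -> FAULT, evict 5, frames=[6,1,2,3] (faults so far: 5)
  step 11: ref 2 -> HIT, frames=[6,1,2,3] (faults so far: 5)
  step 12: ref 6 -> HIT, frames=[6,1,2,3] (faults so far: 5)
  step 13: ref 1 -> HIT, frames=[6,1,2,3] (faults so far: 5)
  LRU total faults: 5
--- Optimal ---
  step 0: ref 6 -> FAULT, frames=[6,-,-,-] (faults so far: 1)
  step 1: ref 1 -> FAULT, frames=[6,1,-,-] (faults so far: 2)
  step 2: ref 6 -> HIT, frames=[6,1,-,-] (faults so far: 2)
  step 3: ref 6 -> HIT, frames=[6,1,-,-] (faults so far: 2)
  step 4: ref 6 -> HIT, frames=[6,1,-,-] (faults so far: 2)
  step 5: ref 5 -> FAULT, frames=[6,1,5,-] (faults so far: 3)
  step 6: ref 3 -> FAULT, frames=[6,1,5,3] (faults so far: 4)
  step 7: ref 6 -> HIT, frames=[6,1,5,3] (faults so far: 4)
  step 8: ref 6 -> HIT, frames=[6,1,5,3] (faults so far: 4)
  step 9: ref 1 -> HIT, frames=[6,1,5,3] (faults so far: 4)
  step 10: ref 2 -> FAULT, evict 3, frames=[6,1,5,2] (faults so far: 5)
  step 11: ref 2 -> HIT, frames=[6,1,5,2] (faults so far: 5)
  step 12: ref 6 -> HIT, frames=[6,1,5,2] (faults so far: 5)
  step 13: ref 1 -> HIT, frames=[6,1,5,2] (faults so far: 5)
  Optimal total faults: 5

Answer: 7 5 5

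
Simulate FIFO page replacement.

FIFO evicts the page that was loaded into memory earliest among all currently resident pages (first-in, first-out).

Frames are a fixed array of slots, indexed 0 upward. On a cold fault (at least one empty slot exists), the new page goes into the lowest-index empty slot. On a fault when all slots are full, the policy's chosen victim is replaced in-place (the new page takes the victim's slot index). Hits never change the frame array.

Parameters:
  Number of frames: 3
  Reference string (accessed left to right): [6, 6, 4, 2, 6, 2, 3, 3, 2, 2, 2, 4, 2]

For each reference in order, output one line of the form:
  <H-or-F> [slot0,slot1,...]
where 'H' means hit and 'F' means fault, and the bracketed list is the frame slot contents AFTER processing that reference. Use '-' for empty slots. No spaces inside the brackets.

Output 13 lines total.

F [6,-,-]
H [6,-,-]
F [6,4,-]
F [6,4,2]
H [6,4,2]
H [6,4,2]
F [3,4,2]
H [3,4,2]
H [3,4,2]
H [3,4,2]
H [3,4,2]
H [3,4,2]
H [3,4,2]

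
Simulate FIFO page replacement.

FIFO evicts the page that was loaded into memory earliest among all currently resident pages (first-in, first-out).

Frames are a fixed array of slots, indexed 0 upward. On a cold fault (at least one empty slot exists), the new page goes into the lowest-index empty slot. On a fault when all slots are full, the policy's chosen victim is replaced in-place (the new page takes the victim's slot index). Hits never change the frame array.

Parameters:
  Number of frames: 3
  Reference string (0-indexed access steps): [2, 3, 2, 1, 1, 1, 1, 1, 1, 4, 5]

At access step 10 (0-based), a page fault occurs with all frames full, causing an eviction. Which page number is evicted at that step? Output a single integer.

Answer: 3

Derivation:
Step 0: ref 2 -> FAULT, frames=[2,-,-]
Step 1: ref 3 -> FAULT, frames=[2,3,-]
Step 2: ref 2 -> HIT, frames=[2,3,-]
Step 3: ref 1 -> FAULT, frames=[2,3,1]
Step 4: ref 1 -> HIT, frames=[2,3,1]
Step 5: ref 1 -> HIT, frames=[2,3,1]
Step 6: ref 1 -> HIT, frames=[2,3,1]
Step 7: ref 1 -> HIT, frames=[2,3,1]
Step 8: ref 1 -> HIT, frames=[2,3,1]
Step 9: ref 4 -> FAULT, evict 2, frames=[4,3,1]
Step 10: ref 5 -> FAULT, evict 3, frames=[4,5,1]
At step 10: evicted page 3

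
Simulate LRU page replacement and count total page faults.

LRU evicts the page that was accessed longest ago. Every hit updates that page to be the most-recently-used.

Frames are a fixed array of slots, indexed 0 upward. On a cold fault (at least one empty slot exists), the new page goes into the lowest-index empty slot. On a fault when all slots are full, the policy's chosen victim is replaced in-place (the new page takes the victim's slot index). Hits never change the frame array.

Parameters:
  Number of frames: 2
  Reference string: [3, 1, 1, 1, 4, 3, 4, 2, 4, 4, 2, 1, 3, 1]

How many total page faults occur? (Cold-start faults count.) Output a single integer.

Step 0: ref 3 → FAULT, frames=[3,-]
Step 1: ref 1 → FAULT, frames=[3,1]
Step 2: ref 1 → HIT, frames=[3,1]
Step 3: ref 1 → HIT, frames=[3,1]
Step 4: ref 4 → FAULT (evict 3), frames=[4,1]
Step 5: ref 3 → FAULT (evict 1), frames=[4,3]
Step 6: ref 4 → HIT, frames=[4,3]
Step 7: ref 2 → FAULT (evict 3), frames=[4,2]
Step 8: ref 4 → HIT, frames=[4,2]
Step 9: ref 4 → HIT, frames=[4,2]
Step 10: ref 2 → HIT, frames=[4,2]
Step 11: ref 1 → FAULT (evict 4), frames=[1,2]
Step 12: ref 3 → FAULT (evict 2), frames=[1,3]
Step 13: ref 1 → HIT, frames=[1,3]
Total faults: 7

Answer: 7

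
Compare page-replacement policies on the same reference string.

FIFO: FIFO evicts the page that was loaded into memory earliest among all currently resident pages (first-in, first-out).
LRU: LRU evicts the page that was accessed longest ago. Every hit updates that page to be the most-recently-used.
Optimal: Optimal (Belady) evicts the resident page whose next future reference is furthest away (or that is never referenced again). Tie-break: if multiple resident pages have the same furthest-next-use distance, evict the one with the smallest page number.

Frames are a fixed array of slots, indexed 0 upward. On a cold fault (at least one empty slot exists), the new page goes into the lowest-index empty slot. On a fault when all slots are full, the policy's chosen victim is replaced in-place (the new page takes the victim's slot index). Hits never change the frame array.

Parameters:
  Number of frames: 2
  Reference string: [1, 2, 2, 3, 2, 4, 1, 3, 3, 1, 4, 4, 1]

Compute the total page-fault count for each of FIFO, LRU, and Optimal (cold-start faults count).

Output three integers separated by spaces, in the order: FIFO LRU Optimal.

--- FIFO ---
  step 0: ref 1 -> FAULT, frames=[1,-] (faults so far: 1)
  step 1: ref 2 -> FAULT, frames=[1,2] (faults so far: 2)
  step 2: ref 2 -> HIT, frames=[1,2] (faults so far: 2)
  step 3: ref 3 -> FAULT, evict 1, frames=[3,2] (faults so far: 3)
  step 4: ref 2 -> HIT, frames=[3,2] (faults so far: 3)
  step 5: ref 4 -> FAULT, evict 2, frames=[3,4] (faults so far: 4)
  step 6: ref 1 -> FAULT, evict 3, frames=[1,4] (faults so far: 5)
  step 7: ref 3 -> FAULT, evict 4, frames=[1,3] (faults so far: 6)
  step 8: ref 3 -> HIT, frames=[1,3] (faults so far: 6)
  step 9: ref 1 -> HIT, frames=[1,3] (faults so far: 6)
  step 10: ref 4 -> FAULT, evict 1, frames=[4,3] (faults so far: 7)
  step 11: ref 4 -> HIT, frames=[4,3] (faults so far: 7)
  step 12: ref 1 -> FAULT, evict 3, frames=[4,1] (faults so far: 8)
  FIFO total faults: 8
--- LRU ---
  step 0: ref 1 -> FAULT, frames=[1,-] (faults so far: 1)
  step 1: ref 2 -> FAULT, frames=[1,2] (faults so far: 2)
  step 2: ref 2 -> HIT, frames=[1,2] (faults so far: 2)
  step 3: ref 3 -> FAULT, evict 1, frames=[3,2] (faults so far: 3)
  step 4: ref 2 -> HIT, frames=[3,2] (faults so far: 3)
  step 5: ref 4 -> FAULT, evict 3, frames=[4,2] (faults so far: 4)
  step 6: ref 1 -> FAULT, evict 2, frames=[4,1] (faults so far: 5)
  step 7: ref 3 -> FAULT, evict 4, frames=[3,1] (faults so far: 6)
  step 8: ref 3 -> HIT, frames=[3,1] (faults so far: 6)
  step 9: ref 1 -> HIT, frames=[3,1] (faults so far: 6)
  step 10: ref 4 -> FAULT, evict 3, frames=[4,1] (faults so far: 7)
  step 11: ref 4 -> HIT, frames=[4,1] (faults so far: 7)
  step 12: ref 1 -> HIT, frames=[4,1] (faults so far: 7)
  LRU total faults: 7
--- Optimal ---
  step 0: ref 1 -> FAULT, frames=[1,-] (faults so far: 1)
  step 1: ref 2 -> FAULT, frames=[1,2] (faults so far: 2)
  step 2: ref 2 -> HIT, frames=[1,2] (faults so far: 2)
  step 3: ref 3 -> FAULT, evict 1, frames=[3,2] (faults so far: 3)
  step 4: ref 2 -> HIT, frames=[3,2] (faults so far: 3)
  step 5: ref 4 -> FAULT, evict 2, frames=[3,4] (faults so far: 4)
  step 6: ref 1 -> FAULT, evict 4, frames=[3,1] (faults so far: 5)
  step 7: ref 3 -> HIT, frames=[3,1] (faults so far: 5)
  step 8: ref 3 -> HIT, frames=[3,1] (faults so far: 5)
  step 9: ref 1 -> HIT, frames=[3,1] (faults so far: 5)
  step 10: ref 4 -> FAULT, evict 3, frames=[4,1] (faults so far: 6)
  step 11: ref 4 -> HIT, frames=[4,1] (faults so far: 6)
  step 12: ref 1 -> HIT, frames=[4,1] (faults so far: 6)
  Optimal total faults: 6

Answer: 8 7 6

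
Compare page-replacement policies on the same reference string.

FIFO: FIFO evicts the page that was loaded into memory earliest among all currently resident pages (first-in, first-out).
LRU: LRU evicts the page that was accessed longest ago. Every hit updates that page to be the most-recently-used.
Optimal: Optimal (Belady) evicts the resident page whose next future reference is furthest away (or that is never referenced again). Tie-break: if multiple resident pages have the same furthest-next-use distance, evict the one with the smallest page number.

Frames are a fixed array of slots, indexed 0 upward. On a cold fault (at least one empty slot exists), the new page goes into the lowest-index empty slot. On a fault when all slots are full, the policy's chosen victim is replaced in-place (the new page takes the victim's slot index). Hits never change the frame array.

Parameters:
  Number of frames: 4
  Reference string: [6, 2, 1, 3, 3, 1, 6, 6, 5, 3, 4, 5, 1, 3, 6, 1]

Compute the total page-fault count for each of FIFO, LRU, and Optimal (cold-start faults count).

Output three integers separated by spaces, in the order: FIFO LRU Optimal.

--- FIFO ---
  step 0: ref 6 -> FAULT, frames=[6,-,-,-] (faults so far: 1)
  step 1: ref 2 -> FAULT, frames=[6,2,-,-] (faults so far: 2)
  step 2: ref 1 -> FAULT, frames=[6,2,1,-] (faults so far: 3)
  step 3: ref 3 -> FAULT, frames=[6,2,1,3] (faults so far: 4)
  step 4: ref 3 -> HIT, frames=[6,2,1,3] (faults so far: 4)
  step 5: ref 1 -> HIT, frames=[6,2,1,3] (faults so far: 4)
  step 6: ref 6 -> HIT, frames=[6,2,1,3] (faults so far: 4)
  step 7: ref 6 -> HIT, frames=[6,2,1,3] (faults so far: 4)
  step 8: ref 5 -> FAULT, evict 6, frames=[5,2,1,3] (faults so far: 5)
  step 9: ref 3 -> HIT, frames=[5,2,1,3] (faults so far: 5)
  step 10: ref 4 -> FAULT, evict 2, frames=[5,4,1,3] (faults so far: 6)
  step 11: ref 5 -> HIT, frames=[5,4,1,3] (faults so far: 6)
  step 12: ref 1 -> HIT, frames=[5,4,1,3] (faults so far: 6)
  step 13: ref 3 -> HIT, frames=[5,4,1,3] (faults so far: 6)
  step 14: ref 6 -> FAULT, evict 1, frames=[5,4,6,3] (faults so far: 7)
  step 15: ref 1 -> FAULT, evict 3, frames=[5,4,6,1] (faults so far: 8)
  FIFO total faults: 8
--- LRU ---
  step 0: ref 6 -> FAULT, frames=[6,-,-,-] (faults so far: 1)
  step 1: ref 2 -> FAULT, frames=[6,2,-,-] (faults so far: 2)
  step 2: ref 1 -> FAULT, frames=[6,2,1,-] (faults so far: 3)
  step 3: ref 3 -> FAULT, frames=[6,2,1,3] (faults so far: 4)
  step 4: ref 3 -> HIT, frames=[6,2,1,3] (faults so far: 4)
  step 5: ref 1 -> HIT, frames=[6,2,1,3] (faults so far: 4)
  step 6: ref 6 -> HIT, frames=[6,2,1,3] (faults so far: 4)
  step 7: ref 6 -> HIT, frames=[6,2,1,3] (faults so far: 4)
  step 8: ref 5 -> FAULT, evict 2, frames=[6,5,1,3] (faults so far: 5)
  step 9: ref 3 -> HIT, frames=[6,5,1,3] (faults so far: 5)
  step 10: ref 4 -> FAULT, evict 1, frames=[6,5,4,3] (faults so far: 6)
  step 11: ref 5 -> HIT, frames=[6,5,4,3] (faults so far: 6)
  step 12: ref 1 -> FAULT, evict 6, frames=[1,5,4,3] (faults so far: 7)
  step 13: ref 3 -> HIT, frames=[1,5,4,3] (faults so far: 7)
  step 14: ref 6 -> FAULT, evict 4, frames=[1,5,6,3] (faults so far: 8)
  step 15: ref 1 -> HIT, frames=[1,5,6,3] (faults so far: 8)
  LRU total faults: 8
--- Optimal ---
  step 0: ref 6 -> FAULT, frames=[6,-,-,-] (faults so far: 1)
  step 1: ref 2 -> FAULT, frames=[6,2,-,-] (faults so far: 2)
  step 2: ref 1 -> FAULT, frames=[6,2,1,-] (faults so far: 3)
  step 3: ref 3 -> FAULT, frames=[6,2,1,3] (faults so far: 4)
  step 4: ref 3 -> HIT, frames=[6,2,1,3] (faults so far: 4)
  step 5: ref 1 -> HIT, frames=[6,2,1,3] (faults so far: 4)
  step 6: ref 6 -> HIT, frames=[6,2,1,3] (faults so far: 4)
  step 7: ref 6 -> HIT, frames=[6,2,1,3] (faults so far: 4)
  step 8: ref 5 -> FAULT, evict 2, frames=[6,5,1,3] (faults so far: 5)
  step 9: ref 3 -> HIT, frames=[6,5,1,3] (faults so far: 5)
  step 10: ref 4 -> FAULT, evict 6, frames=[4,5,1,3] (faults so far: 6)
  step 11: ref 5 -> HIT, frames=[4,5,1,3] (faults so far: 6)
  step 12: ref 1 -> HIT, frames=[4,5,1,3] (faults so far: 6)
  step 13: ref 3 -> HIT, frames=[4,5,1,3] (faults so far: 6)
  step 14: ref 6 -> FAULT, evict 3, frames=[4,5,1,6] (faults so far: 7)
  step 15: ref 1 -> HIT, frames=[4,5,1,6] (faults so far: 7)
  Optimal total faults: 7

Answer: 8 8 7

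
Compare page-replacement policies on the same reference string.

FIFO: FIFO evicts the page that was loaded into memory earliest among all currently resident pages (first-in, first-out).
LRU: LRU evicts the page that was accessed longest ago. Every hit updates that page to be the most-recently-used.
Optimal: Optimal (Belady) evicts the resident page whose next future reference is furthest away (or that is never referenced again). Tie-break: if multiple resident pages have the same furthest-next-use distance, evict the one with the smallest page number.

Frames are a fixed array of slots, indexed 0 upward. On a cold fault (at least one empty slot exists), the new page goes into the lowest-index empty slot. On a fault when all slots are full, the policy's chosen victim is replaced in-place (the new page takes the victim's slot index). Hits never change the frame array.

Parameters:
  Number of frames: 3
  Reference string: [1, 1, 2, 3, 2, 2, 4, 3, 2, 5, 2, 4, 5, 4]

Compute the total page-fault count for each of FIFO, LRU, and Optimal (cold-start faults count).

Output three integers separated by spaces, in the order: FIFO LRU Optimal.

Answer: 6 6 5

Derivation:
--- FIFO ---
  step 0: ref 1 -> FAULT, frames=[1,-,-] (faults so far: 1)
  step 1: ref 1 -> HIT, frames=[1,-,-] (faults so far: 1)
  step 2: ref 2 -> FAULT, frames=[1,2,-] (faults so far: 2)
  step 3: ref 3 -> FAULT, frames=[1,2,3] (faults so far: 3)
  step 4: ref 2 -> HIT, frames=[1,2,3] (faults so far: 3)
  step 5: ref 2 -> HIT, frames=[1,2,3] (faults so far: 3)
  step 6: ref 4 -> FAULT, evict 1, frames=[4,2,3] (faults so far: 4)
  step 7: ref 3 -> HIT, frames=[4,2,3] (faults so far: 4)
  step 8: ref 2 -> HIT, frames=[4,2,3] (faults so far: 4)
  step 9: ref 5 -> FAULT, evict 2, frames=[4,5,3] (faults so far: 5)
  step 10: ref 2 -> FAULT, evict 3, frames=[4,5,2] (faults so far: 6)
  step 11: ref 4 -> HIT, frames=[4,5,2] (faults so far: 6)
  step 12: ref 5 -> HIT, frames=[4,5,2] (faults so far: 6)
  step 13: ref 4 -> HIT, frames=[4,5,2] (faults so far: 6)
  FIFO total faults: 6
--- LRU ---
  step 0: ref 1 -> FAULT, frames=[1,-,-] (faults so far: 1)
  step 1: ref 1 -> HIT, frames=[1,-,-] (faults so far: 1)
  step 2: ref 2 -> FAULT, frames=[1,2,-] (faults so far: 2)
  step 3: ref 3 -> FAULT, frames=[1,2,3] (faults so far: 3)
  step 4: ref 2 -> HIT, frames=[1,2,3] (faults so far: 3)
  step 5: ref 2 -> HIT, frames=[1,2,3] (faults so far: 3)
  step 6: ref 4 -> FAULT, evict 1, frames=[4,2,3] (faults so far: 4)
  step 7: ref 3 -> HIT, frames=[4,2,3] (faults so far: 4)
  step 8: ref 2 -> HIT, frames=[4,2,3] (faults so far: 4)
  step 9: ref 5 -> FAULT, evict 4, frames=[5,2,3] (faults so far: 5)
  step 10: ref 2 -> HIT, frames=[5,2,3] (faults so far: 5)
  step 11: ref 4 -> FAULT, evict 3, frames=[5,2,4] (faults so far: 6)
  step 12: ref 5 -> HIT, frames=[5,2,4] (faults so far: 6)
  step 13: ref 4 -> HIT, frames=[5,2,4] (faults so far: 6)
  LRU total faults: 6
--- Optimal ---
  step 0: ref 1 -> FAULT, frames=[1,-,-] (faults so far: 1)
  step 1: ref 1 -> HIT, frames=[1,-,-] (faults so far: 1)
  step 2: ref 2 -> FAULT, frames=[1,2,-] (faults so far: 2)
  step 3: ref 3 -> FAULT, frames=[1,2,3] (faults so far: 3)
  step 4: ref 2 -> HIT, frames=[1,2,3] (faults so far: 3)
  step 5: ref 2 -> HIT, frames=[1,2,3] (faults so far: 3)
  step 6: ref 4 -> FAULT, evict 1, frames=[4,2,3] (faults so far: 4)
  step 7: ref 3 -> HIT, frames=[4,2,3] (faults so far: 4)
  step 8: ref 2 -> HIT, frames=[4,2,3] (faults so far: 4)
  step 9: ref 5 -> FAULT, evict 3, frames=[4,2,5] (faults so far: 5)
  step 10: ref 2 -> HIT, frames=[4,2,5] (faults so far: 5)
  step 11: ref 4 -> HIT, frames=[4,2,5] (faults so far: 5)
  step 12: ref 5 -> HIT, frames=[4,2,5] (faults so far: 5)
  step 13: ref 4 -> HIT, frames=[4,2,5] (faults so far: 5)
  Optimal total faults: 5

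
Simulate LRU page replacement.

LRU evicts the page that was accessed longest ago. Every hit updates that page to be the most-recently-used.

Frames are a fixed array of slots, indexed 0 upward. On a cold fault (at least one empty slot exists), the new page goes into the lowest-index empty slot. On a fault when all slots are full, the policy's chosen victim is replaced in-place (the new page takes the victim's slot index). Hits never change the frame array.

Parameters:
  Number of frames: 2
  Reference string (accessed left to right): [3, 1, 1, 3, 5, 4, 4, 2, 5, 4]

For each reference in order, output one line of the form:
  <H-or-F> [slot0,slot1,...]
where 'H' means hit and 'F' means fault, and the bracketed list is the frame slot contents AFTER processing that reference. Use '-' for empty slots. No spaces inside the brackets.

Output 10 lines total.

F [3,-]
F [3,1]
H [3,1]
H [3,1]
F [3,5]
F [4,5]
H [4,5]
F [4,2]
F [5,2]
F [5,4]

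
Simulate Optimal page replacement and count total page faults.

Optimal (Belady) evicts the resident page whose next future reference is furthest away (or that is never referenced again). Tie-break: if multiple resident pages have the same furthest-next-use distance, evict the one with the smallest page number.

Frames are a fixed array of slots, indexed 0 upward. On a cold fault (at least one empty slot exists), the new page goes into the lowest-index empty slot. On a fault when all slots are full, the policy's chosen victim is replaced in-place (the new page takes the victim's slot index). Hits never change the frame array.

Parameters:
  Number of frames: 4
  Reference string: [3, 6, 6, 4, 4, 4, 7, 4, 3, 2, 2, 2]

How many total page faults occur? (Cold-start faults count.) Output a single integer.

Step 0: ref 3 → FAULT, frames=[3,-,-,-]
Step 1: ref 6 → FAULT, frames=[3,6,-,-]
Step 2: ref 6 → HIT, frames=[3,6,-,-]
Step 3: ref 4 → FAULT, frames=[3,6,4,-]
Step 4: ref 4 → HIT, frames=[3,6,4,-]
Step 5: ref 4 → HIT, frames=[3,6,4,-]
Step 6: ref 7 → FAULT, frames=[3,6,4,7]
Step 7: ref 4 → HIT, frames=[3,6,4,7]
Step 8: ref 3 → HIT, frames=[3,6,4,7]
Step 9: ref 2 → FAULT (evict 3), frames=[2,6,4,7]
Step 10: ref 2 → HIT, frames=[2,6,4,7]
Step 11: ref 2 → HIT, frames=[2,6,4,7]
Total faults: 5

Answer: 5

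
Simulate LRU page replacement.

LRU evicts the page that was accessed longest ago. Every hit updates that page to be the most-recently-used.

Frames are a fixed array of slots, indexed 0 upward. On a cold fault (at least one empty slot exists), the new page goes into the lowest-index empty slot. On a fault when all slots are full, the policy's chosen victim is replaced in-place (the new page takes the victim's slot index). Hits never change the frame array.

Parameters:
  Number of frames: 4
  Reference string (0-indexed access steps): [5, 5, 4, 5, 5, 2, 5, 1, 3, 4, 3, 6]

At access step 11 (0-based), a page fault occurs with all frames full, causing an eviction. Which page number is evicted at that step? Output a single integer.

Step 0: ref 5 -> FAULT, frames=[5,-,-,-]
Step 1: ref 5 -> HIT, frames=[5,-,-,-]
Step 2: ref 4 -> FAULT, frames=[5,4,-,-]
Step 3: ref 5 -> HIT, frames=[5,4,-,-]
Step 4: ref 5 -> HIT, frames=[5,4,-,-]
Step 5: ref 2 -> FAULT, frames=[5,4,2,-]
Step 6: ref 5 -> HIT, frames=[5,4,2,-]
Step 7: ref 1 -> FAULT, frames=[5,4,2,1]
Step 8: ref 3 -> FAULT, evict 4, frames=[5,3,2,1]
Step 9: ref 4 -> FAULT, evict 2, frames=[5,3,4,1]
Step 10: ref 3 -> HIT, frames=[5,3,4,1]
Step 11: ref 6 -> FAULT, evict 5, frames=[6,3,4,1]
At step 11: evicted page 5

Answer: 5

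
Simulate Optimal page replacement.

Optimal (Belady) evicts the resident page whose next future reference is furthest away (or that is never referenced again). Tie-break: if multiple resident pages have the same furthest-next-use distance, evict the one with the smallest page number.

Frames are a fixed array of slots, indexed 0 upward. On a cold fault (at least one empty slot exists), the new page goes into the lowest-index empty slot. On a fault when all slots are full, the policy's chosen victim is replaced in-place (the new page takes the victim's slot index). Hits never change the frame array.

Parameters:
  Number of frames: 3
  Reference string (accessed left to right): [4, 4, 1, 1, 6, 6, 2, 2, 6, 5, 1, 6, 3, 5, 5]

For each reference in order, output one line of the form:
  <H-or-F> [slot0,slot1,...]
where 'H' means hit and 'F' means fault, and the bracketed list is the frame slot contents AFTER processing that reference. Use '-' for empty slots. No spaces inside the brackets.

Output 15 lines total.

F [4,-,-]
H [4,-,-]
F [4,1,-]
H [4,1,-]
F [4,1,6]
H [4,1,6]
F [2,1,6]
H [2,1,6]
H [2,1,6]
F [5,1,6]
H [5,1,6]
H [5,1,6]
F [5,3,6]
H [5,3,6]
H [5,3,6]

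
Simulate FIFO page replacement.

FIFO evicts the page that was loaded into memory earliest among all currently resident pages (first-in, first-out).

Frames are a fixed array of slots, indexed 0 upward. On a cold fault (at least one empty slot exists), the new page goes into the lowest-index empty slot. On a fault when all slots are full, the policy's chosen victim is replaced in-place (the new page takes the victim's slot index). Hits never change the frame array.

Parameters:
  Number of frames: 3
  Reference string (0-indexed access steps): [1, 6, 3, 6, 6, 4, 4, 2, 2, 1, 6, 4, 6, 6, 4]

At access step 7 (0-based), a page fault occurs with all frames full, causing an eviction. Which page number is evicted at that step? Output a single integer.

Answer: 6

Derivation:
Step 0: ref 1 -> FAULT, frames=[1,-,-]
Step 1: ref 6 -> FAULT, frames=[1,6,-]
Step 2: ref 3 -> FAULT, frames=[1,6,3]
Step 3: ref 6 -> HIT, frames=[1,6,3]
Step 4: ref 6 -> HIT, frames=[1,6,3]
Step 5: ref 4 -> FAULT, evict 1, frames=[4,6,3]
Step 6: ref 4 -> HIT, frames=[4,6,3]
Step 7: ref 2 -> FAULT, evict 6, frames=[4,2,3]
At step 7: evicted page 6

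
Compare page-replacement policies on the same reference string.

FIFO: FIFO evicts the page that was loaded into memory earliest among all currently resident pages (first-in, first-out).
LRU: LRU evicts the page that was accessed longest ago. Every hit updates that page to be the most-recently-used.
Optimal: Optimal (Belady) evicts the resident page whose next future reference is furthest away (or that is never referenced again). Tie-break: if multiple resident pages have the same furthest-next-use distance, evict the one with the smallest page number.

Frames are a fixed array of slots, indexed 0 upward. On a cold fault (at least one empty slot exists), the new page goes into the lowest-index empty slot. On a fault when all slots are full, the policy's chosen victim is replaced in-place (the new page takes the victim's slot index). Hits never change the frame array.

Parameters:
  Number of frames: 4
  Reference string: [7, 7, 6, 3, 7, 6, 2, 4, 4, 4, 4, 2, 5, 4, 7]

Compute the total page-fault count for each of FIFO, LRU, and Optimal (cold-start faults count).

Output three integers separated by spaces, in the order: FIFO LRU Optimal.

Answer: 7 7 6

Derivation:
--- FIFO ---
  step 0: ref 7 -> FAULT, frames=[7,-,-,-] (faults so far: 1)
  step 1: ref 7 -> HIT, frames=[7,-,-,-] (faults so far: 1)
  step 2: ref 6 -> FAULT, frames=[7,6,-,-] (faults so far: 2)
  step 3: ref 3 -> FAULT, frames=[7,6,3,-] (faults so far: 3)
  step 4: ref 7 -> HIT, frames=[7,6,3,-] (faults so far: 3)
  step 5: ref 6 -> HIT, frames=[7,6,3,-] (faults so far: 3)
  step 6: ref 2 -> FAULT, frames=[7,6,3,2] (faults so far: 4)
  step 7: ref 4 -> FAULT, evict 7, frames=[4,6,3,2] (faults so far: 5)
  step 8: ref 4 -> HIT, frames=[4,6,3,2] (faults so far: 5)
  step 9: ref 4 -> HIT, frames=[4,6,3,2] (faults so far: 5)
  step 10: ref 4 -> HIT, frames=[4,6,3,2] (faults so far: 5)
  step 11: ref 2 -> HIT, frames=[4,6,3,2] (faults so far: 5)
  step 12: ref 5 -> FAULT, evict 6, frames=[4,5,3,2] (faults so far: 6)
  step 13: ref 4 -> HIT, frames=[4,5,3,2] (faults so far: 6)
  step 14: ref 7 -> FAULT, evict 3, frames=[4,5,7,2] (faults so far: 7)
  FIFO total faults: 7
--- LRU ---
  step 0: ref 7 -> FAULT, frames=[7,-,-,-] (faults so far: 1)
  step 1: ref 7 -> HIT, frames=[7,-,-,-] (faults so far: 1)
  step 2: ref 6 -> FAULT, frames=[7,6,-,-] (faults so far: 2)
  step 3: ref 3 -> FAULT, frames=[7,6,3,-] (faults so far: 3)
  step 4: ref 7 -> HIT, frames=[7,6,3,-] (faults so far: 3)
  step 5: ref 6 -> HIT, frames=[7,6,3,-] (faults so far: 3)
  step 6: ref 2 -> FAULT, frames=[7,6,3,2] (faults so far: 4)
  step 7: ref 4 -> FAULT, evict 3, frames=[7,6,4,2] (faults so far: 5)
  step 8: ref 4 -> HIT, frames=[7,6,4,2] (faults so far: 5)
  step 9: ref 4 -> HIT, frames=[7,6,4,2] (faults so far: 5)
  step 10: ref 4 -> HIT, frames=[7,6,4,2] (faults so far: 5)
  step 11: ref 2 -> HIT, frames=[7,6,4,2] (faults so far: 5)
  step 12: ref 5 -> FAULT, evict 7, frames=[5,6,4,2] (faults so far: 6)
  step 13: ref 4 -> HIT, frames=[5,6,4,2] (faults so far: 6)
  step 14: ref 7 -> FAULT, evict 6, frames=[5,7,4,2] (faults so far: 7)
  LRU total faults: 7
--- Optimal ---
  step 0: ref 7 -> FAULT, frames=[7,-,-,-] (faults so far: 1)
  step 1: ref 7 -> HIT, frames=[7,-,-,-] (faults so far: 1)
  step 2: ref 6 -> FAULT, frames=[7,6,-,-] (faults so far: 2)
  step 3: ref 3 -> FAULT, frames=[7,6,3,-] (faults so far: 3)
  step 4: ref 7 -> HIT, frames=[7,6,3,-] (faults so far: 3)
  step 5: ref 6 -> HIT, frames=[7,6,3,-] (faults so far: 3)
  step 6: ref 2 -> FAULT, frames=[7,6,3,2] (faults so far: 4)
  step 7: ref 4 -> FAULT, evict 3, frames=[7,6,4,2] (faults so far: 5)
  step 8: ref 4 -> HIT, frames=[7,6,4,2] (faults so far: 5)
  step 9: ref 4 -> HIT, frames=[7,6,4,2] (faults so far: 5)
  step 10: ref 4 -> HIT, frames=[7,6,4,2] (faults so far: 5)
  step 11: ref 2 -> HIT, frames=[7,6,4,2] (faults so far: 5)
  step 12: ref 5 -> FAULT, evict 2, frames=[7,6,4,5] (faults so far: 6)
  step 13: ref 4 -> HIT, frames=[7,6,4,5] (faults so far: 6)
  step 14: ref 7 -> HIT, frames=[7,6,4,5] (faults so far: 6)
  Optimal total faults: 6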